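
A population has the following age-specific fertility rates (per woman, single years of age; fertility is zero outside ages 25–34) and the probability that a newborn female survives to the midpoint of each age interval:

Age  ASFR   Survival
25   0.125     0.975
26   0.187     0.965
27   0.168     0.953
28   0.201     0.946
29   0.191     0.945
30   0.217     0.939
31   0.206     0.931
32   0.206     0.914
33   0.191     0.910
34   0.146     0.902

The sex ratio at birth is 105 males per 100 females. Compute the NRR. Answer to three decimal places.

Proportion female at birth = 100 / (100 + 105) = 0.48780.
Each age group contributes 1 × ASFR × survival:
  25: 1 × 0.125 × 0.975 = 0.12188
  26: 1 × 0.187 × 0.965 = 0.18046
  27: 1 × 0.168 × 0.953 = 0.16010
  28: 1 × 0.201 × 0.946 = 0.19015
  29: 1 × 0.191 × 0.945 = 0.18050
  30: 1 × 0.217 × 0.939 = 0.20376
  31: 1 × 0.206 × 0.931 = 0.19179
  32: 1 × 0.206 × 0.914 = 0.18828
  33: 1 × 0.191 × 0.910 = 0.17381
  34: 1 × 0.146 × 0.902 = 0.13169
Sum = 1.72242
NRR = 0.48780 × 1.72242 = 0.84020
An NRR under 1 implies long-run decline under these rates.

0.840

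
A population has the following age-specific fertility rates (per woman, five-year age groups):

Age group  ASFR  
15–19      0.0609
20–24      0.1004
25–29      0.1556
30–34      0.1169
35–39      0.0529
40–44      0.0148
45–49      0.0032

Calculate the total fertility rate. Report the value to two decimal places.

Sum of ASFRs = 0.0609 + 0.1004 + 0.1556 + 0.1169 + 0.0529 + 0.0148 + 0.0032 = 0.5047
TFR = 5 × 0.5047 = 2.5235

2.52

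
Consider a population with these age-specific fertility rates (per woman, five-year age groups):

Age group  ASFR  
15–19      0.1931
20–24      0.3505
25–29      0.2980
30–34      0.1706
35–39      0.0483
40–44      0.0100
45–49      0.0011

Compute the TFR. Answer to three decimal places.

5.358

Sum of ASFRs = 0.1931 + 0.3505 + 0.2980 + 0.1706 + 0.0483 + 0.0100 + 0.0011 = 1.0716
TFR = 5 × 1.0716 = 5.358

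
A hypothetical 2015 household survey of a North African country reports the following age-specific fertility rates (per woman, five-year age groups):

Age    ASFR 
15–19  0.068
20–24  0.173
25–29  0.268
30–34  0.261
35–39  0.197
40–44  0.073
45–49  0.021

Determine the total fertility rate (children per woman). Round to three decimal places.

5.305

Sum of ASFRs = 0.068 + 0.173 + 0.268 + 0.261 + 0.197 + 0.073 + 0.021 = 1.061
TFR = 5 × 1.061 = 5.305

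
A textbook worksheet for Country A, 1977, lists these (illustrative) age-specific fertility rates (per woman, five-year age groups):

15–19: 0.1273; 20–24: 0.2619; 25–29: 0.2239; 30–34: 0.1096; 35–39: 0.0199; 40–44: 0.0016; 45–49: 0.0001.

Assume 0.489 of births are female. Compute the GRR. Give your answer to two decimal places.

1.82

Proportion female at birth = 0.489.
Sum of ASFRs = 0.1273 + 0.2619 + 0.2239 + 0.1096 + 0.0199 + 0.0016 + 0.0001 = 0.7443
TFR = 5 × 0.7443 = 3.7215
GRR = 0.489 × 3.7215 = 1.81981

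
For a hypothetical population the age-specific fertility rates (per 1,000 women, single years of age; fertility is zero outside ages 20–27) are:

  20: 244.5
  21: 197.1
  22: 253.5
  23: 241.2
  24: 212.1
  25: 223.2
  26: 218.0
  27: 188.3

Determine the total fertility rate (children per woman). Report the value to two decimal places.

1.78

Sum of ASFRs = 244.5 + 197.1 + 253.5 + 241.2 + 212.1 + 223.2 + 218.0 + 188.3 = 1777.9
TFR = 1777.9 / 1000 = 1.7779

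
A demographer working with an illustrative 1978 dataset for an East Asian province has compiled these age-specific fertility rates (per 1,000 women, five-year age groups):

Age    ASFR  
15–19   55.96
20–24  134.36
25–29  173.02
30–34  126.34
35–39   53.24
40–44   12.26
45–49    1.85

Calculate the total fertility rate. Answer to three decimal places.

2.785

Sum of ASFRs = 55.96 + 134.36 + 173.02 + 126.34 + 53.24 + 12.26 + 1.85 = 557.03
TFR = 5 × 557.03 / 1000 = 2.78515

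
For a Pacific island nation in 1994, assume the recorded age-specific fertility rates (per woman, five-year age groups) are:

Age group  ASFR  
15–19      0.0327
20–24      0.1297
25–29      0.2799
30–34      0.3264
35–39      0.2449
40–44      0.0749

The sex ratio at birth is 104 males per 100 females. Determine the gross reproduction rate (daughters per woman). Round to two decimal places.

Proportion female at birth = 100 / (100 + 104) = 0.49020.
Sum of ASFRs = 0.0327 + 0.1297 + 0.2799 + 0.3264 + 0.2449 + 0.0749 = 1.0885
TFR = 5 × 1.0885 = 5.4425
GRR = 0.49020 × 5.4425 = 2.66791

2.67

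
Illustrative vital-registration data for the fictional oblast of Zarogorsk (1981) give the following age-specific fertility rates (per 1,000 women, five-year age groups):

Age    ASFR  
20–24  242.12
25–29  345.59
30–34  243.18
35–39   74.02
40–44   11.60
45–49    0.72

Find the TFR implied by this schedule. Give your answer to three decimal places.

Sum of ASFRs = 242.12 + 345.59 + 243.18 + 74.02 + 11.60 + 0.72 = 917.23
TFR = 5 × 917.23 / 1000 = 4.58615

4.586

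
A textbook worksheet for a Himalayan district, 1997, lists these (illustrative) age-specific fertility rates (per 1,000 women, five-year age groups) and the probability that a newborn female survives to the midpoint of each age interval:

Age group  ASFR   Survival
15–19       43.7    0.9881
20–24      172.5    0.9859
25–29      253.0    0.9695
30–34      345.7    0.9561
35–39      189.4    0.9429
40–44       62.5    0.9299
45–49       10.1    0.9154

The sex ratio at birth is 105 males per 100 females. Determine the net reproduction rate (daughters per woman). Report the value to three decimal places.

Proportion female at birth = 100 / (100 + 105) = 0.48780.
Each age group contributes 5 × ASFR × survival:
  15–19: 5 × 43.7/1000 × 0.9881 = 0.21590
  20–24: 5 × 172.5/1000 × 0.9859 = 0.85034
  25–29: 5 × 253.0/1000 × 0.9695 = 1.22642
  30–34: 5 × 345.7/1000 × 0.9561 = 1.65262
  35–39: 5 × 189.4/1000 × 0.9429 = 0.89293
  40–44: 5 × 62.5/1000 × 0.9299 = 0.29059
  45–49: 5 × 10.1/1000 × 0.9154 = 0.04623
Sum = 5.17503
NRR = 0.48780 × 5.17503 = 2.52438
With NRR above 1 the population is above replacement fertility.

2.524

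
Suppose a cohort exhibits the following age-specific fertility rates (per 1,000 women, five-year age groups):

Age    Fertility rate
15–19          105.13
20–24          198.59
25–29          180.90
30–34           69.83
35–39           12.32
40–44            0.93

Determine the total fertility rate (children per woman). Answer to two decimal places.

Sum of ASFRs = 105.13 + 198.59 + 180.90 + 69.83 + 12.32 + 0.93 = 567.70
TFR = 5 × 567.70 / 1000 = 2.8385

2.84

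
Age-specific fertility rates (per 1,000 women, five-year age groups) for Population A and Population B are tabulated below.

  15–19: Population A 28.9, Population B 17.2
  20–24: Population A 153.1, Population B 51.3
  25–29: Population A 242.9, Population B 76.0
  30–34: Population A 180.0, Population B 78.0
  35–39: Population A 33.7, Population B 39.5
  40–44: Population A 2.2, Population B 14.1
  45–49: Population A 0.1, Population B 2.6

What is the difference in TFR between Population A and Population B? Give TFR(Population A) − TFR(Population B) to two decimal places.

1.81

Population A:
  Sum of ASFRs = 28.9 + 153.1 + 242.9 + 180.0 + 33.7 + 2.2 + 0.1 = 640.9
  TFR = 5 × 640.9 / 1000 = 3.2045
Population B:
  Sum of ASFRs = 17.2 + 51.3 + 76.0 + 78.0 + 39.5 + 14.1 + 2.6 = 278.7
  TFR = 5 × 278.7 / 1000 = 1.3935
Difference = 3.2045 − 1.3935 = 1.811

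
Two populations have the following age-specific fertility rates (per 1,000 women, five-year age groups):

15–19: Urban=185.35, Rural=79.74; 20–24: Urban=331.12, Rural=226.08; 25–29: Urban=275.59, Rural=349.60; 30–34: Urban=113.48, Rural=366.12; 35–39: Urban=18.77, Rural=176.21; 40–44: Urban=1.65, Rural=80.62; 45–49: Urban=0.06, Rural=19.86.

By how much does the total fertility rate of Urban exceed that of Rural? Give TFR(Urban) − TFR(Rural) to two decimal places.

Urban:
  Sum of ASFRs = 185.35 + 331.12 + 275.59 + 113.48 + 18.77 + 1.65 + 0.06 = 926.02
  TFR = 5 × 926.02 / 1000 = 4.6301
Rural:
  Sum of ASFRs = 79.74 + 226.08 + 349.60 + 366.12 + 176.21 + 80.62 + 19.86 = 1298.23
  TFR = 5 × 1298.23 / 1000 = 6.49115
Difference = 4.6301 − 6.49115 = -1.86105

-1.86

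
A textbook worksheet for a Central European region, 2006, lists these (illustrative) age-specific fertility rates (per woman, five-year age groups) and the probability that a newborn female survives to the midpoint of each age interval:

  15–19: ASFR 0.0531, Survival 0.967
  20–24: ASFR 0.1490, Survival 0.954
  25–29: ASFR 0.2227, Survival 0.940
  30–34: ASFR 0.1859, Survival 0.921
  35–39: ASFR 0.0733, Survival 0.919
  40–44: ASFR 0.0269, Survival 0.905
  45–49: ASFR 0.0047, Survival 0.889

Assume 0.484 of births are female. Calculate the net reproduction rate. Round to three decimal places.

1.621

Proportion female at birth = 0.484.
Weighting each age-specific rate by interval width and survival:
  15–19: 5 × 0.0531 × 0.967 = 0.25674
  20–24: 5 × 0.1490 × 0.954 = 0.71073
  25–29: 5 × 0.2227 × 0.940 = 1.04669
  30–34: 5 × 0.1859 × 0.921 = 0.85607
  35–39: 5 × 0.0733 × 0.919 = 0.33681
  40–44: 5 × 0.0269 × 0.905 = 0.12172
  45–49: 5 × 0.0047 × 0.889 = 0.02089
Sum = 3.34965
NRR = 0.484 × 3.34965 = 1.62123
NRR > 1, so each generation more than replaces itself.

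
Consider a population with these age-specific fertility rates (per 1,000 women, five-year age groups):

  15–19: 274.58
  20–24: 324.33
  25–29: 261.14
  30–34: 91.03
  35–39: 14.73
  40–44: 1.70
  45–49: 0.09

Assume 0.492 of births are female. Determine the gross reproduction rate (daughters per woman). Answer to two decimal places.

Proportion female at birth = 0.492.
Sum of ASFRs = 274.58 + 324.33 + 261.14 + 91.03 + 14.73 + 1.70 + 0.09 = 967.60
TFR = 5 × 967.60 / 1000 = 4.838
GRR = 0.492 × 4.838 = 2.38030

2.38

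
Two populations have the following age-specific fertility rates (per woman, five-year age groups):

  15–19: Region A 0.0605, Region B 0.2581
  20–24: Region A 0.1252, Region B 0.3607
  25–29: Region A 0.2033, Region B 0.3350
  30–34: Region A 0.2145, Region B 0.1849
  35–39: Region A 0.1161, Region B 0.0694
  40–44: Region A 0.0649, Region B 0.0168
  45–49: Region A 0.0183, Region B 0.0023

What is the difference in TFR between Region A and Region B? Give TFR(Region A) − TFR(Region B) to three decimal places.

-2.122

Region A:
  Sum of ASFRs = 0.0605 + 0.1252 + 0.2033 + 0.2145 + 0.1161 + 0.0649 + 0.0183 = 0.8028
  TFR = 5 × 0.8028 = 4.014
Region B:
  Sum of ASFRs = 0.2581 + 0.3607 + 0.3350 + 0.1849 + 0.0694 + 0.0168 + 0.0023 = 1.2272
  TFR = 5 × 1.2272 = 6.136
Difference = 4.014 − 6.136 = -2.122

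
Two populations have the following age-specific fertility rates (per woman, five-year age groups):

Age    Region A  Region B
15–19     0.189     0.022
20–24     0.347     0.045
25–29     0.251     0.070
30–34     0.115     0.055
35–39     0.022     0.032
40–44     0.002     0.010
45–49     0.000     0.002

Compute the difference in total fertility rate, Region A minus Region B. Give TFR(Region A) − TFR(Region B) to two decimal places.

3.45

Region A:
  Sum of ASFRs = 0.189 + 0.347 + 0.251 + 0.115 + 0.022 + 0.002 + 0.000 = 0.926
  TFR = 5 × 0.926 = 4.63
Region B:
  Sum of ASFRs = 0.022 + 0.045 + 0.070 + 0.055 + 0.032 + 0.010 + 0.002 = 0.236
  TFR = 5 × 0.236 = 1.18
Difference = 4.63 − 1.18 = 3.45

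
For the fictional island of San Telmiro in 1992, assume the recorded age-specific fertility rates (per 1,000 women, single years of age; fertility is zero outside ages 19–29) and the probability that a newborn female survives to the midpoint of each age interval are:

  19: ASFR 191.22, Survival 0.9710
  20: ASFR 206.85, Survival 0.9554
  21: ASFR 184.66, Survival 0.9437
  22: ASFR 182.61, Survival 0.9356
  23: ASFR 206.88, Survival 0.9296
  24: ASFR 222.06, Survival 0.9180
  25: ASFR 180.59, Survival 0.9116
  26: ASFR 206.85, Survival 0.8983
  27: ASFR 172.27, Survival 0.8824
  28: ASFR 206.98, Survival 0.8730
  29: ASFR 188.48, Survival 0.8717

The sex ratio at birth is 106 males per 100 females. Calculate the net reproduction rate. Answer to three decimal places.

0.957

Proportion female at birth = 100 / (100 + 106) = 0.48544.
Weighting each age-specific rate by interval width and survival:
  19: 1 × 191.22/1000 × 0.9710 = 0.18567
  20: 1 × 206.85/1000 × 0.9554 = 0.19762
  21: 1 × 184.66/1000 × 0.9437 = 0.17426
  22: 1 × 182.61/1000 × 0.9356 = 0.17085
  23: 1 × 206.88/1000 × 0.9296 = 0.19232
  24: 1 × 222.06/1000 × 0.9180 = 0.20385
  25: 1 × 180.59/1000 × 0.9116 = 0.16463
  26: 1 × 206.85/1000 × 0.8983 = 0.18581
  27: 1 × 172.27/1000 × 0.8824 = 0.15201
  28: 1 × 206.98/1000 × 0.8730 = 0.18069
  29: 1 × 188.48/1000 × 0.8717 = 0.16430
Sum = 1.97201
NRR = 0.48544 × 1.97201 = 0.95729
An NRR under 1 implies long-run decline under these rates.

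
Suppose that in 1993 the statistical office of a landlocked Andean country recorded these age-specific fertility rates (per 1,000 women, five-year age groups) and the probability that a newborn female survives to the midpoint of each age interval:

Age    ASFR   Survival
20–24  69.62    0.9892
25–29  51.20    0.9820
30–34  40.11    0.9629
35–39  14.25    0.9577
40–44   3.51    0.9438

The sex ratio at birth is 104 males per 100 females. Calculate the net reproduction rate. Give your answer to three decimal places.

Proportion female at birth = 100 / (100 + 104) = 0.49020.
Each age group contributes 5 × ASFR × survival:
  20–24: 5 × 69.62/1000 × 0.9892 = 0.34434
  25–29: 5 × 51.20/1000 × 0.9820 = 0.25139
  30–34: 5 × 40.11/1000 × 0.9629 = 0.19311
  35–39: 5 × 14.25/1000 × 0.9577 = 0.06824
  40–44: 5 × 3.51/1000 × 0.9438 = 0.01656
Sum = 0.87364
NRR = 0.49020 × 0.87364 = 0.42826

0.428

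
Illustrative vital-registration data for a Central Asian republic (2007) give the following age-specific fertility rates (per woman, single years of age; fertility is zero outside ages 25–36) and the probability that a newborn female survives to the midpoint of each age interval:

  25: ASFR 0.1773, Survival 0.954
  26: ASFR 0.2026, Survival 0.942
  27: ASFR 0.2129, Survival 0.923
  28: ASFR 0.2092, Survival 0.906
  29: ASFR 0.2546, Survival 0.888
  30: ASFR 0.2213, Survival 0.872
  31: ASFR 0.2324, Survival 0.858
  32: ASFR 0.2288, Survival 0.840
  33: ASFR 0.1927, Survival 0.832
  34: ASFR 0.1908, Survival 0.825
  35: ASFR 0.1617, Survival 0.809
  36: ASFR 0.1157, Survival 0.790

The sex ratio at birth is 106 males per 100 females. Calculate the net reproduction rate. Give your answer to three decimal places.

Proportion female at birth = 100 / (100 + 106) = 0.48544.
Each age group contributes 1 × ASFR × survival:
  25: 1 × 0.1773 × 0.954 = 0.16914
  26: 1 × 0.2026 × 0.942 = 0.19085
  27: 1 × 0.2129 × 0.923 = 0.19651
  28: 1 × 0.2092 × 0.906 = 0.18954
  29: 1 × 0.2546 × 0.888 = 0.22608
  30: 1 × 0.2213 × 0.872 = 0.19297
  31: 1 × 0.2324 × 0.858 = 0.19940
  32: 1 × 0.2288 × 0.840 = 0.19219
  33: 1 × 0.1927 × 0.832 = 0.16033
  34: 1 × 0.1908 × 0.825 = 0.15741
  35: 1 × 0.1617 × 0.809 = 0.13082
  36: 1 × 0.1157 × 0.790 = 0.09140
Sum = 2.09664
NRR = 0.48544 × 2.09664 = 1.01779
NRR > 1, so each generation more than replaces itself.

1.018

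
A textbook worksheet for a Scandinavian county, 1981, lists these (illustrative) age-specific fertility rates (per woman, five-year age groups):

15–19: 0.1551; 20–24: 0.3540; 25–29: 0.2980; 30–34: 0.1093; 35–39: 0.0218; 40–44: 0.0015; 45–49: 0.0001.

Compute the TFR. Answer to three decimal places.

Sum of ASFRs = 0.1551 + 0.3540 + 0.2980 + 0.1093 + 0.0218 + 0.0015 + 0.0001 = 0.9398
TFR = 5 × 0.9398 = 4.699

4.699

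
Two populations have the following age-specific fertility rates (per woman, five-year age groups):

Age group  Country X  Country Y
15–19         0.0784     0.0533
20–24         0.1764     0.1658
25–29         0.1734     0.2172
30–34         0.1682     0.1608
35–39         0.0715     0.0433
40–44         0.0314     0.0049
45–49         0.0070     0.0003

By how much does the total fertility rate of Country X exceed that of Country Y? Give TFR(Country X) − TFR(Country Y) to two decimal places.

Country X:
  Sum of ASFRs = 0.0784 + 0.1764 + 0.1734 + 0.1682 + 0.0715 + 0.0314 + 0.0070 = 0.7063
  TFR = 5 × 0.7063 = 3.5315
Country Y:
  Sum of ASFRs = 0.0533 + 0.1658 + 0.2172 + 0.1608 + 0.0433 + 0.0049 + 0.0003 = 0.6456
  TFR = 5 × 0.6456 = 3.228
Difference = 3.5315 − 3.228 = 0.3035

0.30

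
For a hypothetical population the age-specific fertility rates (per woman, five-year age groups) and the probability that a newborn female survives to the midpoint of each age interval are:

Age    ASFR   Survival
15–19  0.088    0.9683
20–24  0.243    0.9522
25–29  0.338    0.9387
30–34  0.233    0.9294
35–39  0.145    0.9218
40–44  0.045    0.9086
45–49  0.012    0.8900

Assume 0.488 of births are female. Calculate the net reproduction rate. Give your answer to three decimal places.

Proportion female at birth = 0.488.
Per-age-group product (5 × ASFR × survival probability):
  15–19: 5 × 0.088 × 0.9683 = 0.42605
  20–24: 5 × 0.243 × 0.9522 = 1.15692
  25–29: 5 × 0.338 × 0.9387 = 1.58640
  30–34: 5 × 0.233 × 0.9294 = 1.08275
  35–39: 5 × 0.145 × 0.9218 = 0.66831
  40–44: 5 × 0.045 × 0.9086 = 0.20444
  45–49: 5 × 0.012 × 0.8900 = 0.05340
Sum = 5.17827
NRR = 0.488 × 5.17827 = 2.52700
With NRR above 1 the population is above replacement fertility.

2.527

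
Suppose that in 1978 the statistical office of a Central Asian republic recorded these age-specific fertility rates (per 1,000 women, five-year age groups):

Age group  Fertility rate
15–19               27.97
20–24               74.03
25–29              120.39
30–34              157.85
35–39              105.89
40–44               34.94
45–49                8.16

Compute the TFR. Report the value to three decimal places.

2.646

Sum of ASFRs = 27.97 + 74.03 + 120.39 + 157.85 + 105.89 + 34.94 + 8.16 = 529.23
TFR = 5 × 529.23 / 1000 = 2.64615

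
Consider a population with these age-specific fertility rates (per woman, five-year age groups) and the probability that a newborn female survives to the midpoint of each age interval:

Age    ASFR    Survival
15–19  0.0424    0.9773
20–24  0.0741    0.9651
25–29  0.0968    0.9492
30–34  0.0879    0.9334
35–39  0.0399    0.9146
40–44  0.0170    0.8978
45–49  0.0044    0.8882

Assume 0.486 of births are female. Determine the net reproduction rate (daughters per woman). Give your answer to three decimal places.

0.832

Proportion female at birth = 0.486.
Per-age-group product (5 × ASFR × survival probability):
  15–19: 5 × 0.0424 × 0.9773 = 0.20719
  20–24: 5 × 0.0741 × 0.9651 = 0.35757
  25–29: 5 × 0.0968 × 0.9492 = 0.45941
  30–34: 5 × 0.0879 × 0.9334 = 0.41023
  35–39: 5 × 0.0399 × 0.9146 = 0.18246
  40–44: 5 × 0.0170 × 0.8978 = 0.07631
  45–49: 5 × 0.0044 × 0.8882 = 0.01954
Sum = 1.71271
NRR = 0.486 × 1.71271 = 0.83238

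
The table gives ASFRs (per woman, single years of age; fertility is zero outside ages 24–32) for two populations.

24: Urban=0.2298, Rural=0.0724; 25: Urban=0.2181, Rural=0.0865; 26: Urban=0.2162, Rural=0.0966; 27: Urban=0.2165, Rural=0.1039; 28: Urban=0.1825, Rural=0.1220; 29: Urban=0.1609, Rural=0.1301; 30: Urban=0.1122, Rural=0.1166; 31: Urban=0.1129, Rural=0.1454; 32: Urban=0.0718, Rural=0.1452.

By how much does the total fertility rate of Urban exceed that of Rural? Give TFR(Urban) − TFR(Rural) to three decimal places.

0.502

Urban:
  Sum of ASFRs = 0.2298 + 0.2181 + 0.2162 + 0.2165 + 0.1825 + 0.1609 + 0.1122 + 0.1129 + 0.0718 = 1.5209
  TFR = 1.5209
Rural:
  Sum of ASFRs = 0.0724 + 0.0865 + 0.0966 + 0.1039 + 0.1220 + 0.1301 + 0.1166 + 0.1454 + 0.1452 = 1.0187
  TFR = 1.0187
Difference = 1.5209 − 1.0187 = 0.5022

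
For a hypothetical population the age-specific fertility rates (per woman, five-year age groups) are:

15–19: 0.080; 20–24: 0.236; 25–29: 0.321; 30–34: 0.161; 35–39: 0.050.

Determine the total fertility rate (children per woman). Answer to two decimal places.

4.24

Sum of ASFRs = 0.080 + 0.236 + 0.321 + 0.161 + 0.050 = 0.848
TFR = 5 × 0.848 = 4.24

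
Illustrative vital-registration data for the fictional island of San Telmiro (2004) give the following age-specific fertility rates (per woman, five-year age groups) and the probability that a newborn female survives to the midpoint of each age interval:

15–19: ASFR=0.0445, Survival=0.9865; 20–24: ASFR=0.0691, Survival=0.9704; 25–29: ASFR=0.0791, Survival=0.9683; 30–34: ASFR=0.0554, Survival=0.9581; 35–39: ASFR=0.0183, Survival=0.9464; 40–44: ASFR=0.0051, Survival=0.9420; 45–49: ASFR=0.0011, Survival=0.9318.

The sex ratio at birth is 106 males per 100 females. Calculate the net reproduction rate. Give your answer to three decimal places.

0.640

Proportion female at birth = 100 / (100 + 106) = 0.48544.
Survival-weighted fertility by age (5·fₓ·Sₓ):
  15–19: 5 × 0.0445 × 0.9865 = 0.21950
  20–24: 5 × 0.0691 × 0.9704 = 0.33527
  25–29: 5 × 0.0791 × 0.9683 = 0.38296
  30–34: 5 × 0.0554 × 0.9581 = 0.26539
  35–39: 5 × 0.0183 × 0.9464 = 0.08660
  40–44: 5 × 0.0051 × 0.9420 = 0.02402
  45–49: 5 × 0.0011 × 0.9318 = 0.00512
Sum = 1.31886
NRR = 0.48544 × 1.31886 = 0.64023
With NRR below 1 the population is below replacement fertility.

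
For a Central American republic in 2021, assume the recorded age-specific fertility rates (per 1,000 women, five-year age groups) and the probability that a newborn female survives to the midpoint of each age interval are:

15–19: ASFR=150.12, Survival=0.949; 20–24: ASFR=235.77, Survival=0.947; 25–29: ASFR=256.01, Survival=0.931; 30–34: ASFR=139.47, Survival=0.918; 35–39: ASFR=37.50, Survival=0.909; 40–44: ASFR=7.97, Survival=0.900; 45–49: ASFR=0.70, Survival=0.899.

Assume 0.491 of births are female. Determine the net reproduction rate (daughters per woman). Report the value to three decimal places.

1.900

Proportion female at birth = 0.491.
Weighting each age-specific rate by interval width and survival:
  15–19: 5 × 150.12/1000 × 0.949 = 0.71232
  20–24: 5 × 235.77/1000 × 0.947 = 1.11637
  25–29: 5 × 256.01/1000 × 0.931 = 1.19173
  30–34: 5 × 139.47/1000 × 0.918 = 0.64017
  35–39: 5 × 37.50/1000 × 0.909 = 0.17044
  40–44: 5 × 7.97/1000 × 0.900 = 0.03587
  45–49: 5 × 0.70/1000 × 0.899 = 0.00315
Sum = 3.87005
NRR = 0.491 × 3.87005 = 1.90019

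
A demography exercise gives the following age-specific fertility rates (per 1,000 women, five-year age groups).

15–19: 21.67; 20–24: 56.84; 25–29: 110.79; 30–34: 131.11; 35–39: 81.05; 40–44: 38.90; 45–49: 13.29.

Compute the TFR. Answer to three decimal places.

Sum of ASFRs = 21.67 + 56.84 + 110.79 + 131.11 + 81.05 + 38.90 + 13.29 = 453.65
TFR = 5 × 453.65 / 1000 = 2.26825

2.268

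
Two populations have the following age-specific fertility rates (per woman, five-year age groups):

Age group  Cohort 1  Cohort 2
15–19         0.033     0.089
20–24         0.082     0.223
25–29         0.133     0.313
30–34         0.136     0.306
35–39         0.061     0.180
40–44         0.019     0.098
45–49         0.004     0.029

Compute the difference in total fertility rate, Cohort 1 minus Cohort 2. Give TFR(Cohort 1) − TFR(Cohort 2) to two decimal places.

-3.85

Cohort 1:
  Sum of ASFRs = 0.033 + 0.082 + 0.133 + 0.136 + 0.061 + 0.019 + 0.004 = 0.468
  TFR = 5 × 0.468 = 2.34
Cohort 2:
  Sum of ASFRs = 0.089 + 0.223 + 0.313 + 0.306 + 0.180 + 0.098 + 0.029 = 1.238
  TFR = 5 × 1.238 = 6.19
Difference = 2.34 − 6.19 = -3.85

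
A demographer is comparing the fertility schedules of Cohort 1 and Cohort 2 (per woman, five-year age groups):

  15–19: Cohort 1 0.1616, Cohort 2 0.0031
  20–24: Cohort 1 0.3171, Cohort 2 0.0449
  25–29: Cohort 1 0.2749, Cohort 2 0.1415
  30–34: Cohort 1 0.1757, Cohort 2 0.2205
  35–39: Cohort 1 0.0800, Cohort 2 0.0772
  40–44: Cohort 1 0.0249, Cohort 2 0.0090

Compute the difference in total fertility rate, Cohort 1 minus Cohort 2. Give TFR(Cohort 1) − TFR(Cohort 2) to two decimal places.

2.69

Cohort 1:
  Sum of ASFRs = 0.1616 + 0.3171 + 0.2749 + 0.1757 + 0.0800 + 0.0249 = 1.0342
  TFR = 5 × 1.0342 = 5.171
Cohort 2:
  Sum of ASFRs = 0.0031 + 0.0449 + 0.1415 + 0.2205 + 0.0772 + 0.0090 = 0.4962
  TFR = 5 × 0.4962 = 2.481
Difference = 5.171 − 2.481 = 2.69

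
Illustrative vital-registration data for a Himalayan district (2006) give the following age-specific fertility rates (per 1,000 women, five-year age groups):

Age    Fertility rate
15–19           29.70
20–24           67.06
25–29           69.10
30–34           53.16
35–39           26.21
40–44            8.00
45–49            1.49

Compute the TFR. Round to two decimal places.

1.27

Sum of ASFRs = 29.70 + 67.06 + 69.10 + 53.16 + 26.21 + 8.00 + 1.49 = 254.72
TFR = 5 × 254.72 / 1000 = 1.2736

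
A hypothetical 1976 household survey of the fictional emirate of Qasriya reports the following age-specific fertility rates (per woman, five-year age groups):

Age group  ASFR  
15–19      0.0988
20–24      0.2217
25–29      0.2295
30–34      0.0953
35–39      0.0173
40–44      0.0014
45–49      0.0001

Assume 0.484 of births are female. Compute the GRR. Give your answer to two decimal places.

1.61

Proportion female at birth = 0.484.
Sum of ASFRs = 0.0988 + 0.2217 + 0.2295 + 0.0953 + 0.0173 + 0.0014 + 0.0001 = 0.6641
TFR = 5 × 0.6641 = 3.3205
GRR = 0.484 × 3.3205 = 1.60712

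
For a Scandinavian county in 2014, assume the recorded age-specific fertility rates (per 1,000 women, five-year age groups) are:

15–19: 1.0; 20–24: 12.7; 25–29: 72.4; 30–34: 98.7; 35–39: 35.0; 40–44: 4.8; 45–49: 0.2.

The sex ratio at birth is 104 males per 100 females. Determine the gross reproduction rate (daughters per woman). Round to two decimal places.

0.55

Proportion female at birth = 100 / (100 + 104) = 0.49020.
Sum of ASFRs = 1.0 + 12.7 + 72.4 + 98.7 + 35.0 + 4.8 + 0.2 = 224.8
TFR = 5 × 224.8 / 1000 = 1.124
GRR = 0.49020 × 1.124 = 0.55098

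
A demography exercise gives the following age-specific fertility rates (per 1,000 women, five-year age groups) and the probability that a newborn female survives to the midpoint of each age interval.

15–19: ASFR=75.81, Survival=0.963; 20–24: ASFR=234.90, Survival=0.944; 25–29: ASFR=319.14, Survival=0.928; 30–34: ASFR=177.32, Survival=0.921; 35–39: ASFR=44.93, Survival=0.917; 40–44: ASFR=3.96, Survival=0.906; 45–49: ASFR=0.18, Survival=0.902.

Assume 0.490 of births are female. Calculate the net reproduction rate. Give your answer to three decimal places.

Proportion female at birth = 0.490.
Survival-weighted fertility by age (5·fₓ·Sₓ):
  15–19: 5 × 75.81/1000 × 0.963 = 0.36503
  20–24: 5 × 234.90/1000 × 0.944 = 1.10873
  25–29: 5 × 319.14/1000 × 0.928 = 1.48081
  30–34: 5 × 177.32/1000 × 0.921 = 0.81656
  35–39: 5 × 44.93/1000 × 0.917 = 0.20600
  40–44: 5 × 3.96/1000 × 0.906 = 0.01794
  45–49: 5 × 0.18/1000 × 0.902 = 0.00081
Sum = 3.99588
NRR = 0.490 × 3.99588 = 1.95798
With NRR above 1 the population is above replacement fertility.

1.958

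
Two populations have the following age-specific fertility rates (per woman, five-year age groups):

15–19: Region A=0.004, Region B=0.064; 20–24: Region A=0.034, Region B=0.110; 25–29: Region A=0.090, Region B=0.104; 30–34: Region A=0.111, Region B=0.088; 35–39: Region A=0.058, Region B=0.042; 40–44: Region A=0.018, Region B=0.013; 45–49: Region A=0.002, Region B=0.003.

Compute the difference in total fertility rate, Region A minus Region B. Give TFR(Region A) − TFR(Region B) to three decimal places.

Region A:
  Sum of ASFRs = 0.004 + 0.034 + 0.090 + 0.111 + 0.058 + 0.018 + 0.002 = 0.317
  TFR = 5 × 0.317 = 1.585
Region B:
  Sum of ASFRs = 0.064 + 0.110 + 0.104 + 0.088 + 0.042 + 0.013 + 0.003 = 0.424
  TFR = 5 × 0.424 = 2.12
Difference = 1.585 − 2.12 = -0.535

-0.535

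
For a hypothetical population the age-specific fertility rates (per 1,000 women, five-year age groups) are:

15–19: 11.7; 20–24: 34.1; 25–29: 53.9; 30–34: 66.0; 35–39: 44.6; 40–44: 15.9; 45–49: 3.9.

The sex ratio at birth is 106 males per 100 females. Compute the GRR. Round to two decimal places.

Proportion female at birth = 100 / (100 + 106) = 0.48544.
Sum of ASFRs = 11.7 + 34.1 + 53.9 + 66.0 + 44.6 + 15.9 + 3.9 = 230.1
TFR = 5 × 230.1 / 1000 = 1.1505
GRR = 0.48544 × 1.1505 = 0.55850

0.56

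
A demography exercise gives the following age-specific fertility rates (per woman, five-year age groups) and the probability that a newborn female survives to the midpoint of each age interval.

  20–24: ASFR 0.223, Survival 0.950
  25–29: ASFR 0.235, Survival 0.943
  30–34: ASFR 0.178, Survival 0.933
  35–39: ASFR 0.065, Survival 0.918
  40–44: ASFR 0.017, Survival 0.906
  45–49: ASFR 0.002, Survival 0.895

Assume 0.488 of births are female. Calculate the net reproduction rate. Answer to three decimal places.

1.650

Proportion female at birth = 0.488.
Weighting each age-specific rate by interval width and survival:
  20–24: 5 × 0.223 × 0.950 = 1.05925
  25–29: 5 × 0.235 × 0.943 = 1.10803
  30–34: 5 × 0.178 × 0.933 = 0.83037
  35–39: 5 × 0.065 × 0.918 = 0.29835
  40–44: 5 × 0.017 × 0.906 = 0.07701
  45–49: 5 × 0.002 × 0.895 = 0.00895
Sum = 3.38196
NRR = 0.488 × 3.38196 = 1.65040
An NRR exceeding 1 indicates intrinsic growth under these rates.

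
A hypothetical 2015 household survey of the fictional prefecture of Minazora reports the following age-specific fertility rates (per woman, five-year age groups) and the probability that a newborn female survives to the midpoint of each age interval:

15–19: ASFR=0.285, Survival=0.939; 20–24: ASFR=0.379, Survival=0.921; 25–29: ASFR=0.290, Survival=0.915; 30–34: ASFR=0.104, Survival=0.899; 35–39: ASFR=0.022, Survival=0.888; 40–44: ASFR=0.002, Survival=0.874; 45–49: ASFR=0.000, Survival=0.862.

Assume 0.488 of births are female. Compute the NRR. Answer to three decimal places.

2.432

Proportion female at birth = 0.488.
Survival-weighted fertility by age (5·fₓ·Sₓ):
  15–19: 5 × 0.285 × 0.939 = 1.33808
  20–24: 5 × 0.379 × 0.921 = 1.74530
  25–29: 5 × 0.290 × 0.915 = 1.32675
  30–34: 5 × 0.104 × 0.899 = 0.46748
  35–39: 5 × 0.022 × 0.888 = 0.09768
  40–44: 5 × 0.002 × 0.874 = 0.00874
  45–49: 5 × 0.000 × 0.862 = 0.00000
Sum = 4.98403
NRR = 0.488 × 4.98403 = 2.43221
NRR > 1, so each generation more than replaces itself.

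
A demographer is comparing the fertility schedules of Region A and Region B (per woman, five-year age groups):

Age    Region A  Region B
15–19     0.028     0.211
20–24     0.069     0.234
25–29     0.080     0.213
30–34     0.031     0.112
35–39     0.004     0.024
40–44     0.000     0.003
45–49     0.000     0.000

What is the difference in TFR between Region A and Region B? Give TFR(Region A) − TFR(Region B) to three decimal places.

-2.925

Region A:
  Sum of ASFRs = 0.028 + 0.069 + 0.080 + 0.031 + 0.004 + 0.000 + 0.000 = 0.212
  TFR = 5 × 0.212 = 1.06
Region B:
  Sum of ASFRs = 0.211 + 0.234 + 0.213 + 0.112 + 0.024 + 0.003 + 0.000 = 0.797
  TFR = 5 × 0.797 = 3.985
Difference = 1.06 − 3.985 = -2.925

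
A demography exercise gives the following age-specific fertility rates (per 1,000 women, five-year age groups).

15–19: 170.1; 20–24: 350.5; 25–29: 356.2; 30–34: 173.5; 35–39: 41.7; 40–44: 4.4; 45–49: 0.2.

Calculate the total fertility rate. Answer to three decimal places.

5.483

Sum of ASFRs = 170.1 + 350.5 + 356.2 + 173.5 + 41.7 + 4.4 + 0.2 = 1096.6
TFR = 5 × 1096.6 / 1000 = 5.483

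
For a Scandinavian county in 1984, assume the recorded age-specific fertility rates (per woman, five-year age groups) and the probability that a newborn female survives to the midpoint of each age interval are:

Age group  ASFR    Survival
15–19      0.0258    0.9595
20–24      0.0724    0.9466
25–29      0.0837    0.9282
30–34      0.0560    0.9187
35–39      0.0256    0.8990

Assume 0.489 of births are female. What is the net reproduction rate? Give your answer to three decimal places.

0.600

Proportion female at birth = 0.489.
Weighting each age-specific rate by interval width and survival:
  15–19: 5 × 0.0258 × 0.9595 = 0.12378
  20–24: 5 × 0.0724 × 0.9466 = 0.34267
  25–29: 5 × 0.0837 × 0.9282 = 0.38845
  30–34: 5 × 0.0560 × 0.9187 = 0.25724
  35–39: 5 × 0.0256 × 0.8990 = 0.11507
Sum = 1.22721
NRR = 0.489 × 1.22721 = 0.60011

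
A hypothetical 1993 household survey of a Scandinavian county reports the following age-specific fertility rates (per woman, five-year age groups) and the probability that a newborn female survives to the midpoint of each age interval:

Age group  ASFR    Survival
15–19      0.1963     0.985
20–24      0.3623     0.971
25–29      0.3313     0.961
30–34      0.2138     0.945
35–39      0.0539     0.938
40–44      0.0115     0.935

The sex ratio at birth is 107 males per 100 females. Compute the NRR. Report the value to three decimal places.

Proportion female at birth = 100 / (100 + 107) = 0.48309.
Per-age-group product (5 × ASFR × survival probability):
  15–19: 5 × 0.1963 × 0.985 = 0.96678
  20–24: 5 × 0.3623 × 0.971 = 1.75897
  25–29: 5 × 0.3313 × 0.961 = 1.59190
  30–34: 5 × 0.2138 × 0.945 = 1.01021
  35–39: 5 × 0.0539 × 0.938 = 0.25279
  40–44: 5 × 0.0115 × 0.935 = 0.05376
Sum = 5.63441
NRR = 0.48309 × 5.63441 = 2.72193

2.722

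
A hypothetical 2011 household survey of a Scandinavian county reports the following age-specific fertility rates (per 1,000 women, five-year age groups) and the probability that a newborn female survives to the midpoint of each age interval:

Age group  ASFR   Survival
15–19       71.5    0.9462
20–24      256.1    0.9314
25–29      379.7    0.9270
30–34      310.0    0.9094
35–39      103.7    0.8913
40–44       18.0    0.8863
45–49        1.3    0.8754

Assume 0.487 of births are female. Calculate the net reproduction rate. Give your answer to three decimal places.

2.556

Proportion female at birth = 0.487.
Survival-weighted fertility by age (5·fₓ·Sₓ):
  15–19: 5 × 71.5/1000 × 0.9462 = 0.33827
  20–24: 5 × 256.1/1000 × 0.9314 = 1.19266
  25–29: 5 × 379.7/1000 × 0.9270 = 1.75991
  30–34: 5 × 310.0/1000 × 0.9094 = 1.40957
  35–39: 5 × 103.7/1000 × 0.8913 = 0.46214
  40–44: 5 × 18.0/1000 × 0.8863 = 0.07977
  45–49: 5 × 1.3/1000 × 0.8754 = 0.00569
Sum = 5.24801
NRR = 0.487 × 5.24801 = 2.55578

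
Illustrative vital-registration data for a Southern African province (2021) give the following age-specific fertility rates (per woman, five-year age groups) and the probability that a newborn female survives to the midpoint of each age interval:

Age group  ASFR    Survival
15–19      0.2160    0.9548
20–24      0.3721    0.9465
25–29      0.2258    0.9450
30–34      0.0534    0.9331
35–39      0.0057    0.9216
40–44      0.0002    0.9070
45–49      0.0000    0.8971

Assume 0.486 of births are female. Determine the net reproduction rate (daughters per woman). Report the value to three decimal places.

Proportion female at birth = 0.486.
Survival-weighted fertility by age (5·fₓ·Sₓ):
  15–19: 5 × 0.2160 × 0.9548 = 1.03118
  20–24: 5 × 0.3721 × 0.9465 = 1.76096
  25–29: 5 × 0.2258 × 0.9450 = 1.06691
  30–34: 5 × 0.0534 × 0.9331 = 0.24914
  35–39: 5 × 0.0057 × 0.9216 = 0.02627
  40–44: 5 × 0.0002 × 0.9070 = 0.00091
  45–49: 5 × 0.0000 × 0.8971 = 0.00000
Sum = 4.13537
NRR = 0.486 × 4.13537 = 2.00979
With NRR above 1 the population is above replacement fertility.

2.010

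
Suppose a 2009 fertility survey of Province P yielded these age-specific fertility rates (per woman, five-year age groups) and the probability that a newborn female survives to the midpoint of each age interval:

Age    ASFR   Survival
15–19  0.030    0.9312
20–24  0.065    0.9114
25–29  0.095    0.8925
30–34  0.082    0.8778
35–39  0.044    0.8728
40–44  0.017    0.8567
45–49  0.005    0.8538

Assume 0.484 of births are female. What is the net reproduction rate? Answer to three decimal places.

Proportion female at birth = 0.484.
Per-age-group product (5 × ASFR × survival probability):
  15–19: 5 × 0.030 × 0.9312 = 0.13968
  20–24: 5 × 0.065 × 0.9114 = 0.29621
  25–29: 5 × 0.095 × 0.8925 = 0.42394
  30–34: 5 × 0.082 × 0.8778 = 0.35990
  35–39: 5 × 0.044 × 0.8728 = 0.19202
  40–44: 5 × 0.017 × 0.8567 = 0.07282
  45–49: 5 × 0.005 × 0.8538 = 0.02135
Sum = 1.50592
NRR = 0.484 × 1.50592 = 0.72887
NRR < 1, so the cohort does not fully replace itself.

0.729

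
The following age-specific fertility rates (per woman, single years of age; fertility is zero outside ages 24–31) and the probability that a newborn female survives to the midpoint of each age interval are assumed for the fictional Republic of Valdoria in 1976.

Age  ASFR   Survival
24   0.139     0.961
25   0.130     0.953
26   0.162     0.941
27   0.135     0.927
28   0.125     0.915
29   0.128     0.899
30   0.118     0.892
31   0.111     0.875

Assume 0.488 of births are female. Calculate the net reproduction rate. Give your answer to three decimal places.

Proportion female at birth = 0.488.
Survival-weighted fertility by age (1·fₓ·Sₓ):
  24: 1 × 0.139 × 0.961 = 0.13358
  25: 1 × 0.130 × 0.953 = 0.12389
  26: 1 × 0.162 × 0.941 = 0.15244
  27: 1 × 0.135 × 0.927 = 0.12515
  28: 1 × 0.125 × 0.915 = 0.11438
  29: 1 × 0.128 × 0.899 = 0.11507
  30: 1 × 0.118 × 0.892 = 0.10526
  31: 1 × 0.111 × 0.875 = 0.09713
Sum = 0.96690
NRR = 0.488 × 0.96690 = 0.47185
With NRR below 1 the population is below replacement fertility.

0.472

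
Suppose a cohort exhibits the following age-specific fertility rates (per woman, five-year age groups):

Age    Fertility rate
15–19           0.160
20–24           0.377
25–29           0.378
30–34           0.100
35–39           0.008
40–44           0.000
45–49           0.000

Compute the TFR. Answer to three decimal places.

5.115

Sum of ASFRs = 0.160 + 0.377 + 0.378 + 0.100 + 0.008 + 0.000 + 0.000 = 1.023
TFR = 5 × 1.023 = 5.115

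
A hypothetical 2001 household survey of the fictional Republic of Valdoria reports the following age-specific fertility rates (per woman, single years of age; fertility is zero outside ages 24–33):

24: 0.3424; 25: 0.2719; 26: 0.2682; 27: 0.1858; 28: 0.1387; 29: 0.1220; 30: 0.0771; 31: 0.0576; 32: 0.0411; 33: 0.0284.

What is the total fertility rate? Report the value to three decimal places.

1.533

Sum of ASFRs = 0.3424 + 0.2719 + 0.2682 + 0.1858 + 0.1387 + 0.1220 + 0.0771 + 0.0576 + 0.0411 + 0.0284 = 1.5332
TFR = 1.5332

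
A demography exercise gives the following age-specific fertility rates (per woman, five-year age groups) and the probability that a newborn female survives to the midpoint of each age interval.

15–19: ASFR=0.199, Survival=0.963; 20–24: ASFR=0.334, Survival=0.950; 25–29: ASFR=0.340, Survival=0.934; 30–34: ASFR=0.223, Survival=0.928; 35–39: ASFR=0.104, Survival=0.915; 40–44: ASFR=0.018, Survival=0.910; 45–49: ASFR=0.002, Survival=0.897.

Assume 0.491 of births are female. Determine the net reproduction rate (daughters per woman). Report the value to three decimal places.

Proportion female at birth = 0.491.
Each age group contributes 5 × ASFR × survival:
  15–19: 5 × 0.199 × 0.963 = 0.95819
  20–24: 5 × 0.334 × 0.950 = 1.58650
  25–29: 5 × 0.340 × 0.934 = 1.58780
  30–34: 5 × 0.223 × 0.928 = 1.03472
  35–39: 5 × 0.104 × 0.915 = 0.47580
  40–44: 5 × 0.018 × 0.910 = 0.08190
  45–49: 5 × 0.002 × 0.897 = 0.00897
Sum = 5.73388
NRR = 0.491 × 5.73388 = 2.81534

2.815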